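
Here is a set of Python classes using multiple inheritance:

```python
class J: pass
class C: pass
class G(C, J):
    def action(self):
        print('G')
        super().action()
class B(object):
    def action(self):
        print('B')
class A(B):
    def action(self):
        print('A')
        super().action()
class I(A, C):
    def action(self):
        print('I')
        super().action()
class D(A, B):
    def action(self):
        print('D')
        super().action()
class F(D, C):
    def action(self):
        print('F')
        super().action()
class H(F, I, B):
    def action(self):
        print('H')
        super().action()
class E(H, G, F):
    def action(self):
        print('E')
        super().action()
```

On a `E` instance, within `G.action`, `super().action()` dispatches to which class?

L[E] = E + merge(L[H], L[G], L[F], [H G F])
  take H:  [H F D I A B C object] + [G C J object] + [F D A B C object] + [H G F]
  take G:  [F D I A B C object] + [G C J object] + [F D A B C object] + [G F]
  take F:  [F D I A B C object] + [C J object] + [F D A B C object] + [F]
  take D:  [D I A B C object] + [C J object] + [D A B C object]
  take I:  [I A B C object] + [C J object] + [A B C object]
  take A:  [A B C object] + [C J object] + [A B C object]
  take B:  [B C object] + [C J object] + [B C object]
  take C:  [C object] + [C J object] + [C object]
  take J:  [object] + [J object] + [object]
  take object:  [object] + [object] + [object]
MRO: E H G F D I A B C J object
super() in G.action on a E instance goes to the class after G in E's MRO: F.

F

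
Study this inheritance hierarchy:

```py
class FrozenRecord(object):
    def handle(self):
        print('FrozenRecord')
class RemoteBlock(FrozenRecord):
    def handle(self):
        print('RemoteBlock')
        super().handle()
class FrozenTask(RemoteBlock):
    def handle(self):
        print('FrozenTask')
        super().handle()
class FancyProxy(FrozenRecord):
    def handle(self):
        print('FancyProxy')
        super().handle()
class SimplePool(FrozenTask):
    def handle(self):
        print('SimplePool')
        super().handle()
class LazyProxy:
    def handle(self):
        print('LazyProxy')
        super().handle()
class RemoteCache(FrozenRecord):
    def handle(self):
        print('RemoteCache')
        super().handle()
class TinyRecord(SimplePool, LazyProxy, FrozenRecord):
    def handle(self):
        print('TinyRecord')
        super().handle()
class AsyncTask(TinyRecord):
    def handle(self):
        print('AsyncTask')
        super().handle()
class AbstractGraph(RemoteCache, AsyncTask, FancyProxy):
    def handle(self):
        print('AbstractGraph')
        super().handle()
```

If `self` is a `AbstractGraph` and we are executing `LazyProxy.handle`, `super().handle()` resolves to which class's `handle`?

L[AbstractGraph] = AbstractGraph + merge(L[RemoteCache], L[AsyncTask], L[FancyProxy], [RemoteCache AsyncTask FancyProxy])
  take RemoteCache:  [RemoteCache FrozenRecord object] + [AsyncTask TinyRecord SimplePool FrozenTask RemoteBlock LazyProxy FrozenRecord object] + [FancyProxy FrozenRecord object] + [RemoteCache AsyncTask FancyProxy]
  take AsyncTask:  [FrozenRecord object] + [AsyncTask TinyRecord SimplePool FrozenTask RemoteBlock LazyProxy FrozenRecord object] + [FancyProxy FrozenRecord object] + [AsyncTask FancyProxy]
  take TinyRecord:  [FrozenRecord object] + [TinyRecord SimplePool FrozenTask RemoteBlock LazyProxy FrozenRecord object] + [FancyProxy FrozenRecord object] + [FancyProxy]
  take SimplePool:  [FrozenRecord object] + [SimplePool FrozenTask RemoteBlock LazyProxy FrozenRecord object] + [FancyProxy FrozenRecord object] + [FancyProxy]
  take FrozenTask:  [FrozenRecord object] + [FrozenTask RemoteBlock LazyProxy FrozenRecord object] + [FancyProxy FrozenRecord object] + [FancyProxy]
  take RemoteBlock:  [FrozenRecord object] + [RemoteBlock LazyProxy FrozenRecord object] + [FancyProxy FrozenRecord object] + [FancyProxy]
  take LazyProxy:  [FrozenRecord object] + [LazyProxy FrozenRecord object] + [FancyProxy FrozenRecord object] + [FancyProxy]
  take FancyProxy:  [FrozenRecord object] + [FrozenRecord object] + [FancyProxy FrozenRecord object] + [FancyProxy]
  take FrozenRecord:  [FrozenRecord object] + [FrozenRecord object] + [FrozenRecord object]
  take object:  [object] + [object] + [object]
MRO: AbstractGraph RemoteCache AsyncTask TinyRecord SimplePool FrozenTask RemoteBlock LazyProxy FancyProxy FrozenRecord object
super() in LazyProxy.handle on a AbstractGraph instance goes to the class after LazyProxy in AbstractGraph's MRO: FancyProxy.

FancyProxy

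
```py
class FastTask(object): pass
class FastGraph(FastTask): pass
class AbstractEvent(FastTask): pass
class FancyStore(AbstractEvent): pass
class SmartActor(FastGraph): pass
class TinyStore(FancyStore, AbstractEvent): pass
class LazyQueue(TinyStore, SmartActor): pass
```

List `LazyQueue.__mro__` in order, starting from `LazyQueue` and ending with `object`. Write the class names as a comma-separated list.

LazyQueue, TinyStore, FancyStore, AbstractEvent, SmartActor, FastGraph, FastTask, object

L[LazyQueue] = LazyQueue + merge(L[TinyStore], L[SmartActor], [TinyStore SmartActor])
  take TinyStore:  [TinyStore FancyStore AbstractEvent FastTask object] + [SmartActor FastGraph FastTask object] + [TinyStore SmartActor]
  take FancyStore:  [FancyStore AbstractEvent FastTask object] + [SmartActor FastGraph FastTask object] + [SmartActor]
  take AbstractEvent:  [AbstractEvent FastTask object] + [SmartActor FastGraph FastTask object] + [SmartActor]
  take SmartActor:  [FastTask object] + [SmartActor FastGraph FastTask object] + [SmartActor]
  take FastGraph:  [FastTask object] + [FastGraph FastTask object]
  take FastTask:  [FastTask object] + [FastTask object]
  take object:  [object] + [object]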